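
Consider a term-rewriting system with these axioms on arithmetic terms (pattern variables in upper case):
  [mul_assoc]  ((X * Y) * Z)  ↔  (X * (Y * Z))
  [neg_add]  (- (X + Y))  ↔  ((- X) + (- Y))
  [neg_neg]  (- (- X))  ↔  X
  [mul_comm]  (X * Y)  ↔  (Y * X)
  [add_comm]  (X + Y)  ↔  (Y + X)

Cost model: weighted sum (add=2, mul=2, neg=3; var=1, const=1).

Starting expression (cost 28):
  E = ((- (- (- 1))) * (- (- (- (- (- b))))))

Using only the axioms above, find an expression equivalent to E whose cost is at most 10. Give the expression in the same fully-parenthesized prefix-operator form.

step 1: neg_neg (→) rewrites (- (- (- b))) into (- b), now ((- (- (- 1))) * (- (- (- b))))
step 2: neg_neg (→) rewrites (- (- 1)) into 1, now ((- 1) * (- (- (- b))))
step 3: neg_neg (→) rewrites (- (- b)) into b, reaching cost 10 (bound 10)

((- 1) * (- b))   [cost 10]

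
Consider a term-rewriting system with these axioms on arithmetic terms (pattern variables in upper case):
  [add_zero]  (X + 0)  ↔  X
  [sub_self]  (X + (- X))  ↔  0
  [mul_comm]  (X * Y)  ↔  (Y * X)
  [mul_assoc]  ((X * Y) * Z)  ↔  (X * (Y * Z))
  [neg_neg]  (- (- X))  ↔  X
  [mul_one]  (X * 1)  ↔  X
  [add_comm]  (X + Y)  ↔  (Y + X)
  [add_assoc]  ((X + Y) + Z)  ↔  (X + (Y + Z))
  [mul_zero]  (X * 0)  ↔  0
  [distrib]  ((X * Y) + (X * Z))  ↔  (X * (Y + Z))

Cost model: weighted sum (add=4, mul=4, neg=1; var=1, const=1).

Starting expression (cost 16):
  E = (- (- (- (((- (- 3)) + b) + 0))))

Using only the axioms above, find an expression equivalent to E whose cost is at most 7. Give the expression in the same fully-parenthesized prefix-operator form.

(1) (- (- 3))  =[neg_neg →]=  3    ⊢ (- (- (- ((3 + b) + 0))))
(2) ((3 + b) + 0)  =[add_zero →]=  (3 + b)    ⊢ (- (- (- (3 + b))))
(3) (- (- (- (3 + b))))  =[neg_neg →]=  (- (3 + b))    ⊢ cost 7, within 7

(- (3 + b))   [cost 7]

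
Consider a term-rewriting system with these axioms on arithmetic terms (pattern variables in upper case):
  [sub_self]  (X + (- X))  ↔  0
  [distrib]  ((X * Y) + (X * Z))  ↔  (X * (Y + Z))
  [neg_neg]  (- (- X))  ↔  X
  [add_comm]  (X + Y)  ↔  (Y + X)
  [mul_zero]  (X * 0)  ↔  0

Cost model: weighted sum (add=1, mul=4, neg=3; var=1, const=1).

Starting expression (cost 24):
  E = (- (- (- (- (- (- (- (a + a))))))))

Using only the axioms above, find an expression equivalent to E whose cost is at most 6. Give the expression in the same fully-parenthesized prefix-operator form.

(- (a + a))   [cost 6]

(1) (- (- (- (- (a + a)))))  =[neg_neg →]=  (- (- (a + a)))    ⊢ (- (- (- (- (- (a + a))))))
(2) (- (- (a + a)))  =[neg_neg →]=  (a + a)    ⊢ (- (- (- (a + a))))
(3) (- (- (a + a)))  =[neg_neg →]=  (a + a)    ⊢ cost 6, within 6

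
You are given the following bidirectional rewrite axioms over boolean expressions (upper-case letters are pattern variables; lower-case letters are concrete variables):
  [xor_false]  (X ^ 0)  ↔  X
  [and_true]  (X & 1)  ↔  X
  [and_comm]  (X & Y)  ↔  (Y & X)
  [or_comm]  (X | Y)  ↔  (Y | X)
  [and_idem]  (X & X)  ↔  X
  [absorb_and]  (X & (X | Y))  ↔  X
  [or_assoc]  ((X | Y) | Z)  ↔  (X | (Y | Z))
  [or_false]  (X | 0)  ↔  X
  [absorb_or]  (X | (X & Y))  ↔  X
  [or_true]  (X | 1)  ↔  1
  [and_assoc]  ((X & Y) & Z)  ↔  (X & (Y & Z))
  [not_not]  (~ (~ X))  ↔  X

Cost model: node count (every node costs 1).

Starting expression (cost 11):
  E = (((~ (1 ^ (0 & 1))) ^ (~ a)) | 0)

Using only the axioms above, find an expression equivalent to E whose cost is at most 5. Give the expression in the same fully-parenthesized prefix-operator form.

1. [and_true →] (0 & 1)  →  0;  E = (((~ (1 ^ 0)) ^ (~ a)) | 0)
2. [xor_false →] (1 ^ 0)  →  1;  E = (((~ 1) ^ (~ a)) | 0)
3. [or_false →] (((~ 1) ^ (~ a)) | 0)  →  ((~ 1) ^ (~ a));  cost 5 ≤ 5, done

((~ 1) ^ (~ a))   [cost 5]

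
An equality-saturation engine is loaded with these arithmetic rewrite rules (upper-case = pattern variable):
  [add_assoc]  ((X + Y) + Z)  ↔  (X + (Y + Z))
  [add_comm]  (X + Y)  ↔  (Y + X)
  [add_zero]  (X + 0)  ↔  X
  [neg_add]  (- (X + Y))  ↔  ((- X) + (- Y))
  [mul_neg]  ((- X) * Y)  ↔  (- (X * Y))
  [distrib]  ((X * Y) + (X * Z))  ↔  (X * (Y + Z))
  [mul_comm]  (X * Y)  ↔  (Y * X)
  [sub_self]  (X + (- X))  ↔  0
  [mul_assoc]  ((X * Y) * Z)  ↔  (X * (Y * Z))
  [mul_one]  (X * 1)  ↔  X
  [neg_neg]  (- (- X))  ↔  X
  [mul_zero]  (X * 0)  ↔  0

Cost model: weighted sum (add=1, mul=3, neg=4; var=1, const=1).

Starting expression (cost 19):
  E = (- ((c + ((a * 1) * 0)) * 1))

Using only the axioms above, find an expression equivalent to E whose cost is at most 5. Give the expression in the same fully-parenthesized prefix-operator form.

1. [mul_one →] (a * 1)  →  a;  E = (- ((c + (a * 0)) * 1))
2. [mul_zero →] (a * 0)  →  0;  E = (- ((c + 0) * 1))
3. [add_zero →] (c + 0)  →  c;  E = (- (c * 1))
4. [mul_one →] (c * 1)  →  c;  cost 5 ≤ 5, done

(- c)   [cost 5]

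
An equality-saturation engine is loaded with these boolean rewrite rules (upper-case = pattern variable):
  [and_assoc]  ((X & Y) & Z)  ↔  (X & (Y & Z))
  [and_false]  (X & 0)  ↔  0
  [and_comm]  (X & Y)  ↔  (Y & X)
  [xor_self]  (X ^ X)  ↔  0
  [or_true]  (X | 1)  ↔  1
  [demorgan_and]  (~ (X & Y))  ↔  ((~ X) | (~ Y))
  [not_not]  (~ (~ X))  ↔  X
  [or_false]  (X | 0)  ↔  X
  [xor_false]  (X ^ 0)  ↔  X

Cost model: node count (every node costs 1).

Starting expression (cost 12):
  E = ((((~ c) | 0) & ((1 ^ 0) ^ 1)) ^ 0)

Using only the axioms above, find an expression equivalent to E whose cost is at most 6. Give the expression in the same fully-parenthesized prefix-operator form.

((~ c) & (1 ^ 1))   [cost 6]

(1) ((((~ c) | 0) & ((1 ^ 0) ^ 1)) ^ 0)  =[xor_false →]=  (((~ c) | 0) & ((1 ^ 0) ^ 1))
(2) (1 ^ 0)  =[xor_false →]=  1    ⊢ (((~ c) | 0) & (1 ^ 1))
(3) ((~ c) | 0)  =[or_false →]=  (~ c)    ⊢ cost 6, within 6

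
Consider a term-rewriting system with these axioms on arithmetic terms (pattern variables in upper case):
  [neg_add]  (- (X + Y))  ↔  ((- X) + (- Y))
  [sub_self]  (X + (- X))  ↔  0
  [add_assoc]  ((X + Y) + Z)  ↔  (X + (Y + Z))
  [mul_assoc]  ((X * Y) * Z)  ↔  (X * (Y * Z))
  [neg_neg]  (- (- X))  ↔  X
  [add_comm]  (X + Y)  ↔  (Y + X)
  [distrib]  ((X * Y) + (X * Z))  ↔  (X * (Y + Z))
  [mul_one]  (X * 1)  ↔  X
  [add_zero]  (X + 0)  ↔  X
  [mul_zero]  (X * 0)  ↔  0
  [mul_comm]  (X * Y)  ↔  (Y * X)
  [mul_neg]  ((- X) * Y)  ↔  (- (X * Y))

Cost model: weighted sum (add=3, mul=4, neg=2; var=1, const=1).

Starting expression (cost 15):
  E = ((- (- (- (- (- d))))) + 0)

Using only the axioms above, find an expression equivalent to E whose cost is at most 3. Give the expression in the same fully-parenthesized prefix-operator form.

(- d)   [cost 3]

step 1: add_zero (→) rewrites ((- (- (- (- (- d))))) + 0) into (- (- (- (- (- d)))))
step 2: neg_neg (→) rewrites (- (- (- (- d)))) into (- (- d)), now (- (- (- d)))
step 3: neg_neg (→) rewrites (- (- d)) into d, reaching cost 3 (bound 3)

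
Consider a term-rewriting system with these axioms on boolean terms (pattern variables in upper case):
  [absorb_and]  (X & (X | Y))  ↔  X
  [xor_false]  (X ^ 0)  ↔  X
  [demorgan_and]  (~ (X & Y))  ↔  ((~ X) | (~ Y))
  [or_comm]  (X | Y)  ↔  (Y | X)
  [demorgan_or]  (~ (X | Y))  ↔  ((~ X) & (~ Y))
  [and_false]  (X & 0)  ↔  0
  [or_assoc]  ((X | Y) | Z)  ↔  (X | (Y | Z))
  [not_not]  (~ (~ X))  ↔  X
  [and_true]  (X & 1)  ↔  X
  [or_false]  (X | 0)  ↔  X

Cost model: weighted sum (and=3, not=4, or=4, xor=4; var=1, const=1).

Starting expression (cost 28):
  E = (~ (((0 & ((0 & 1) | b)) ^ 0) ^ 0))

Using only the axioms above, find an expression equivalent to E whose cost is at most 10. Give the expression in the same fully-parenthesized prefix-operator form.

(~ (0 ^ 0))   [cost 10]

(1) (0 & 1)  =[and_true →]=  0    ⊢ (~ (((0 & (0 | b)) ^ 0) ^ 0))
(2) (0 & (0 | b))  =[absorb_and →]=  0    ⊢ (~ ((0 ^ 0) ^ 0))
(3) ((0 ^ 0) ^ 0)  =[xor_false →]=  (0 ^ 0)    ⊢ cost 10, within 10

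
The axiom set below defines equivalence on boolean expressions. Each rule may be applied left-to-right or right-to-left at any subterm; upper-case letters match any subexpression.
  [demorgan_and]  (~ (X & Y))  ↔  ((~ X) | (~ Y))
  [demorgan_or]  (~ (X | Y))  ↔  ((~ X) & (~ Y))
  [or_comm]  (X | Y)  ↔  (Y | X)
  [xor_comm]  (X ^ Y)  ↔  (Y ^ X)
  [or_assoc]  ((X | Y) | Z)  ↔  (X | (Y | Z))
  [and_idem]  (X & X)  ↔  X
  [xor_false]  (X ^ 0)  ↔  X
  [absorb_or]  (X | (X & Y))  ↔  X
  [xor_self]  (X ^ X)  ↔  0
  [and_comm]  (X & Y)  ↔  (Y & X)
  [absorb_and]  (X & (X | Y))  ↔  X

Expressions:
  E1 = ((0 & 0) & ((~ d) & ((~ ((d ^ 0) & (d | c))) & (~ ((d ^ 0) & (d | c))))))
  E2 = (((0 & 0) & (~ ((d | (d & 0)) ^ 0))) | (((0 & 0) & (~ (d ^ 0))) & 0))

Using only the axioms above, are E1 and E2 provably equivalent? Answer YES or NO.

1. [and_idem →] ((~ ((d ^ 0) & (d | c))) & (~ ((d ^ 0) & (d | c))))  →  (~ ((d ^ 0) & (d | c)));  E1 = ((0 & 0) & ((~ d) & (~ ((d ^ 0) & (d | c)))))
2. [xor_false →] (d ^ 0)  →  d;  E1 = ((0 & 0) & ((~ d) & (~ (d & (d | c)))))
3. [absorb_and →] (d & (d | c))  →  d;  E1 = ((0 & 0) & ((~ d) & (~ d)))
4. [and_idem →] ((~ d) & (~ d))  →  (~ d);  E1 = ((0 & 0) & (~ d))
5. [xor_false ←] d  →  (d ^ 0);  E1 = ((0 & 0) & (~ (d ^ 0)))
6. [absorb_or ←] ((0 & 0) & (~ (d ^ 0)))  →  (((0 & 0) & (~ (d ^ 0))) | (((0 & 0) & (~ (d ^ 0))) & 0))
7. [absorb_or ←] d  →  (d | (d & 0));  this is E2

YES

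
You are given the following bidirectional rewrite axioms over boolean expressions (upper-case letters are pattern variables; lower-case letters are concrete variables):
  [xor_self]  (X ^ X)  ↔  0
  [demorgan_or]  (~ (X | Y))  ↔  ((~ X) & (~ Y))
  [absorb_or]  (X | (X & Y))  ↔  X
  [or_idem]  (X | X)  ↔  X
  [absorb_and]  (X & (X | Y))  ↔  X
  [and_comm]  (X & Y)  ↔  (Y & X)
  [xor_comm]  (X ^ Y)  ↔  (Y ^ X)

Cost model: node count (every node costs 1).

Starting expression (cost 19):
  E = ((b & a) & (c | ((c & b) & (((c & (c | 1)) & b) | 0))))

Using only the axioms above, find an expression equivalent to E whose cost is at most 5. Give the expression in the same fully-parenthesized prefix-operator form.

((b & a) & c)   [cost 5]

(1) (c & (c | 1))  =[absorb_and →]=  c    ⊢ ((b & a) & (c | ((c & b) & ((c & b) | 0))))
(2) ((c & b) & ((c & b) | 0))  =[absorb_and →]=  (c & b)    ⊢ ((b & a) & (c | (c & b)))
(3) (c | (c & b))  =[absorb_or →]=  c    ⊢ cost 5, within 5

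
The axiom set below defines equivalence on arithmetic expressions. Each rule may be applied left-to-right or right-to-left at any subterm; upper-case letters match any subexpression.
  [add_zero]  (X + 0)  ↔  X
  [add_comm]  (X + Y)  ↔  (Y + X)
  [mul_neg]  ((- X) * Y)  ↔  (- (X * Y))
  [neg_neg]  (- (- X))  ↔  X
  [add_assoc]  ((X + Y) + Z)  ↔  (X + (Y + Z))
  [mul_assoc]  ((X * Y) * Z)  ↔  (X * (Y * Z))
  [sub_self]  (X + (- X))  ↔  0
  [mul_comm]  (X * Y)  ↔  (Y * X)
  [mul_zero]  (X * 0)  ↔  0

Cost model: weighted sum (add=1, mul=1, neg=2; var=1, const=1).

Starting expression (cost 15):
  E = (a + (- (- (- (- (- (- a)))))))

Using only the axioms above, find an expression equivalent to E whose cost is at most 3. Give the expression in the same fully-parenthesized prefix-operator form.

(a + a)   [cost 3]

1. [neg_neg →] (- (- a))  →  a;  E = (a + (- (- (- (- a)))))
2. [neg_neg →] (- (- (- (- a))))  →  (- (- a));  E = (a + (- (- a)))
3. [neg_neg →] (- (- a))  →  a;  cost 3 ≤ 3, done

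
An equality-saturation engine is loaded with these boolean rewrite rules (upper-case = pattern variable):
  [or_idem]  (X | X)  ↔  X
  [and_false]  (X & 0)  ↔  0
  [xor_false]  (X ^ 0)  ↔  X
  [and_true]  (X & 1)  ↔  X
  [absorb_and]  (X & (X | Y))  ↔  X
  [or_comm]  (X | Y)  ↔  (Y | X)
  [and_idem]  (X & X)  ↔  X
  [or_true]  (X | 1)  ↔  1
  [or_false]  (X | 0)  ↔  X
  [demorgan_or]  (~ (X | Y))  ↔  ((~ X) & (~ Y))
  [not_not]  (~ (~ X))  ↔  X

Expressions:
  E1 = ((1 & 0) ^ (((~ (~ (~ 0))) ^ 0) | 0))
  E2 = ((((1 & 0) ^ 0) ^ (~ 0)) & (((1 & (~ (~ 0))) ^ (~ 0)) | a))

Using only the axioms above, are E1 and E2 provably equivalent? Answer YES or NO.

YES

(1) (((~ (~ (~ 0))) ^ 0) | 0)  =[or_false →]=  ((~ (~ (~ 0))) ^ 0)    ⊢ ((1 & 0) ^ ((~ (~ (~ 0))) ^ 0))
(2) ((~ (~ (~ 0))) ^ 0)  =[xor_false →]=  (~ (~ (~ 0)))    ⊢ ((1 & 0) ^ (~ (~ (~ 0))))
(3) (~ (~ 0))  =[not_not →]=  0    ⊢ ((1 & 0) ^ (~ 0))
(4) ((1 & 0) ^ (~ 0))  =[absorb_and ←]=  (((1 & 0) ^ (~ 0)) & (((1 & 0) ^ (~ 0)) | a))
(5) (1 & 0)  =[xor_false ←]=  ((1 & 0) ^ 0)    ⊢ ((((1 & 0) ^ 0) ^ (~ 0)) & (((1 & 0) ^ (~ 0)) | a))
(6) 0  =[not_not ←]=  (~ (~ 0))    ⊢ E2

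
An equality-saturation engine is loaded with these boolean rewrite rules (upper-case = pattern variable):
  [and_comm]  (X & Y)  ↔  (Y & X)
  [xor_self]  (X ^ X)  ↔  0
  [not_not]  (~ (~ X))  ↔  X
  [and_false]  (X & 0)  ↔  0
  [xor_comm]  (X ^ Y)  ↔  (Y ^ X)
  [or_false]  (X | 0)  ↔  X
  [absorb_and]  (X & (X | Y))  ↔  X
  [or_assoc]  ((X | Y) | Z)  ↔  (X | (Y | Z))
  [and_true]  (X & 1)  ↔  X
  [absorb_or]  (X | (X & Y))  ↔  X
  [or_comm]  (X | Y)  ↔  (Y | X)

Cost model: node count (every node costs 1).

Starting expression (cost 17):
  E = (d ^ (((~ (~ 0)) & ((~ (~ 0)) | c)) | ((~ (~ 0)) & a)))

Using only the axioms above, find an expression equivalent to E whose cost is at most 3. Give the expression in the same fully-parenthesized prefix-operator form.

(1) ((~ (~ 0)) & ((~ (~ 0)) | c))  =[absorb_and →]=  (~ (~ 0))    ⊢ (d ^ ((~ (~ 0)) | ((~ (~ 0)) & a)))
(2) ((~ (~ 0)) | ((~ (~ 0)) & a))  =[absorb_or →]=  (~ (~ 0))    ⊢ (d ^ (~ (~ 0)))
(3) (~ (~ 0))  =[not_not →]=  0    ⊢ cost 3, within 3

(d ^ 0)   [cost 3]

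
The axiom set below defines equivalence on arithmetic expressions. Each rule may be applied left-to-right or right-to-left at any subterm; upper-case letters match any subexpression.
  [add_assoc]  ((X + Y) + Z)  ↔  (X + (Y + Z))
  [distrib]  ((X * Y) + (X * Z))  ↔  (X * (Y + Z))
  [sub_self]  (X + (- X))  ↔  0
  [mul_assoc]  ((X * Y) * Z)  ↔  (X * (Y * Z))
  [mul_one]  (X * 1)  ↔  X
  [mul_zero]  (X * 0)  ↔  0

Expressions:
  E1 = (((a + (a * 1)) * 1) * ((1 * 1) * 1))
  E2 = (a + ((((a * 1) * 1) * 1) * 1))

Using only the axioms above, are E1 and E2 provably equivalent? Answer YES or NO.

YES

step 1: mul_one (→) rewrites ((a + (a * 1)) * 1) into (a + (a * 1)), now ((a + (a * 1)) * ((1 * 1) * 1))
step 2: mul_one (→) rewrites (a * 1) into a, now ((a + a) * ((1 * 1) * 1))
step 3: mul_one (→) rewrites ((1 * 1) * 1) into (1 * 1), now ((a + a) * (1 * 1))
step 4: mul_one (→) rewrites (1 * 1) into 1, now ((a + a) * 1)
step 5: mul_one (→) rewrites ((a + a) * 1) into (a + a)
step 6: mul_one (←) rewrites a into (a * 1), now (a + (a * 1))
step 7: mul_one (←) rewrites 1 into (1 * 1), now (a + (a * (1 * 1)))
step 8: mul_one (←) rewrites a into (a * 1), now (a + ((a * 1) * (1 * 1)))
step 9: mul_one (←) rewrites ((a * 1) * (1 * 1)) into (((a * 1) * (1 * 1)) * 1), now (a + (((a * 1) * (1 * 1)) * 1))
step 10: mul_assoc (←) rewrites ((a * 1) * (1 * 1)) into (((a * 1) * 1) * 1), which is E2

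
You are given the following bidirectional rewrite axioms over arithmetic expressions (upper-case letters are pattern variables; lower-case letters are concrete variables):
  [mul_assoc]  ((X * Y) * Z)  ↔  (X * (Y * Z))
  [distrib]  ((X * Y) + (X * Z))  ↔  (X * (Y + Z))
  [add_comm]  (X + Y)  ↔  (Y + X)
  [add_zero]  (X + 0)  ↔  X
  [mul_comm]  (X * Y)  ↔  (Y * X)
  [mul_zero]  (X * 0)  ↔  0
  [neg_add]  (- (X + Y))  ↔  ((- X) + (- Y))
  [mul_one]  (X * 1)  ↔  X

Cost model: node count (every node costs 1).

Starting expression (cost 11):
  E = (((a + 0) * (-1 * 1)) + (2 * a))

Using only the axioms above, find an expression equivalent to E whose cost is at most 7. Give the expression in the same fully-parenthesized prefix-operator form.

(1) (a + 0)  =[add_zero →]=  a    ⊢ ((a * (-1 * 1)) + (2 * a))
(2) (2 * a)  =[mul_comm →]=  (a * 2)    ⊢ ((a * (-1 * 1)) + (a * 2))
(3) (-1 * 1)  =[mul_one →]=  -1    ⊢ cost 7, within 7

((a * -1) + (a * 2))   [cost 7]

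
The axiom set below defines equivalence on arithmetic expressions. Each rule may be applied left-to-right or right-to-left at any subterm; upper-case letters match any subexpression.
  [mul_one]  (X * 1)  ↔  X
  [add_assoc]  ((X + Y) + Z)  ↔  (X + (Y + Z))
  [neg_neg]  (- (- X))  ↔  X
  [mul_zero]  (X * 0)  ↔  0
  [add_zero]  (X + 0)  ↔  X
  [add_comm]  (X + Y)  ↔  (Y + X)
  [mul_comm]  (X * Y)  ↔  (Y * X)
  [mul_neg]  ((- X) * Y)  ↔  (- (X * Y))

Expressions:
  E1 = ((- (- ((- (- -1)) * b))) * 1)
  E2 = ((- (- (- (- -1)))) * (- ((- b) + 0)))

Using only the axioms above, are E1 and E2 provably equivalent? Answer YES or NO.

YES

1. [mul_one →] ((- (- ((- (- -1)) * b))) * 1)  →  (- (- ((- (- -1)) * b)))
2. [neg_neg →] (- (- -1))  →  -1;  E1 = (- (- (-1 * b)))
3. [neg_neg →] (- (- (-1 * b)))  →  (-1 * b)
4. [neg_neg ←] b  →  (- (- b));  E1 = (-1 * (- (- b)))
5. [add_zero ←] (- b)  →  ((- b) + 0);  E1 = (-1 * (- ((- b) + 0)))
6. [neg_neg ←] -1  →  (- (- -1));  E1 = ((- (- -1)) * (- ((- b) + 0)))
7. [neg_neg ←] -1  →  (- (- -1));  this is E2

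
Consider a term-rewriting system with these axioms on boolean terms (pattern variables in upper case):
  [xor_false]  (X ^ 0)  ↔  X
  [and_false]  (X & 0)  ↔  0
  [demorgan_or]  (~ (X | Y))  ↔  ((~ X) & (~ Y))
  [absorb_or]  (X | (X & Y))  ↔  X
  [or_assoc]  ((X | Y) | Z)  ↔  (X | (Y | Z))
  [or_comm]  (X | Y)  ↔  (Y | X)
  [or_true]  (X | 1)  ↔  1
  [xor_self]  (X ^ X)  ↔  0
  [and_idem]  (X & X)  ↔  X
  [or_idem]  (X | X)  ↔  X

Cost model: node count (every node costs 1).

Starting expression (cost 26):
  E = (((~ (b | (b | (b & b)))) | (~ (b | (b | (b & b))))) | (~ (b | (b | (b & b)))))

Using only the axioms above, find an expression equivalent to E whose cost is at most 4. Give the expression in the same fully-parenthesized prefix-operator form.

(~ (b | b))   [cost 4]

(1) ((~ (b | (b | (b & b)))) | (~ (b | (b | (b & b)))))  =[or_idem →]=  (~ (b | (b | (b & b))))    ⊢ ((~ (b | (b | (b & b)))) | (~ (b | (b | (b & b)))))
(2) ((~ (b | (b | (b & b)))) | (~ (b | (b | (b & b)))))  =[or_idem →]=  (~ (b | (b | (b & b))))
(3) (b | (b & b))  =[absorb_or →]=  b    ⊢ cost 4, within 4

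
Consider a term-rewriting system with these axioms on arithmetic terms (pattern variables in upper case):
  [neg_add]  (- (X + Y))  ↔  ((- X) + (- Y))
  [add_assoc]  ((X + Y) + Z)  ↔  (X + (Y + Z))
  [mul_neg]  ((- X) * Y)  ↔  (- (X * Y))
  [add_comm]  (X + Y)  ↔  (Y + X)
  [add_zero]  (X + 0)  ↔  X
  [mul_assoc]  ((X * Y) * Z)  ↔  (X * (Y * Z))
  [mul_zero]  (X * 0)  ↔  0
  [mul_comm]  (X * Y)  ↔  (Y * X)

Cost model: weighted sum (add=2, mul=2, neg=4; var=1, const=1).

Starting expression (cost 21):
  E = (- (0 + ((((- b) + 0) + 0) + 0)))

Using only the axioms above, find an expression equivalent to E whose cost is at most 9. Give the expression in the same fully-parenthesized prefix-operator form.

1. [add_assoc →] (((- b) + 0) + 0)  →  ((- b) + (0 + 0));  E = (- (0 + (((- b) + (0 + 0)) + 0)))
2. [add_zero →] (0 + 0)  →  0;  E = (- (0 + (((- b) + 0) + 0)))
3. [add_comm →] (0 + (((- b) + 0) + 0))  →  ((((- b) + 0) + 0) + 0);  E = (- ((((- b) + 0) + 0) + 0))
4. [add_zero →] ((- b) + 0)  →  (- b);  E = (- (((- b) + 0) + 0))
5. [add_zero →] ((- b) + 0)  →  (- b);  E = (- ((- b) + 0))
6. [add_zero →] ((- b) + 0)  →  (- b);  cost 9 ≤ 9, done

(- (- b))   [cost 9]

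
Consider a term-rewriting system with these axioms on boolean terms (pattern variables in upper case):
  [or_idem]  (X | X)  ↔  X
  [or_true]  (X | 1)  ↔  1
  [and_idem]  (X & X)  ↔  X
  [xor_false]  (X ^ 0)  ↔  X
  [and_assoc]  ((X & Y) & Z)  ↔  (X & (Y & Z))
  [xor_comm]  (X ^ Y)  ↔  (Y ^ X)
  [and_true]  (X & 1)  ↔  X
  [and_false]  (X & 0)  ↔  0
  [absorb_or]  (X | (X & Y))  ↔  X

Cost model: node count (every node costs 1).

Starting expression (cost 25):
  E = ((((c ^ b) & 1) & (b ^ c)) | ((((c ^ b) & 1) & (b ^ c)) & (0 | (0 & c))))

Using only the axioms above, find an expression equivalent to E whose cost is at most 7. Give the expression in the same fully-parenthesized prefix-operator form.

((c ^ b) & (b ^ c))   [cost 7]

1. [absorb_or →] (0 | (0 & c))  →  0;  E = ((((c ^ b) & 1) & (b ^ c)) | ((((c ^ b) & 1) & (b ^ c)) & 0))
2. [absorb_or →] ((((c ^ b) & 1) & (b ^ c)) | ((((c ^ b) & 1) & (b ^ c)) & 0))  →  (((c ^ b) & 1) & (b ^ c))
3. [and_true →] ((c ^ b) & 1)  →  (c ^ b);  cost 7 ≤ 7, done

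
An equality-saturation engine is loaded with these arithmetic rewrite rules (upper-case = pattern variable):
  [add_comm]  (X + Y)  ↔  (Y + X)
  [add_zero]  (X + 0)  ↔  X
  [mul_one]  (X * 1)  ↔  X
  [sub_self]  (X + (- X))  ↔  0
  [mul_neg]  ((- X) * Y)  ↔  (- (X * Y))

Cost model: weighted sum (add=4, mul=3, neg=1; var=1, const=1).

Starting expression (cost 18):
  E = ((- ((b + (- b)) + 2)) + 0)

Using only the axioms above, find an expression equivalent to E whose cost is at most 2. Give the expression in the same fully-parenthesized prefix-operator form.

(- 2)   [cost 2]

(1) (b + (- b))  =[sub_self →]=  0    ⊢ ((- (0 + 2)) + 0)
(2) (0 + 2)  =[add_comm →]=  (2 + 0)    ⊢ ((- (2 + 0)) + 0)
(3) ((- (2 + 0)) + 0)  =[add_zero →]=  (- (2 + 0))
(4) (2 + 0)  =[add_zero →]=  2    ⊢ cost 2, within 2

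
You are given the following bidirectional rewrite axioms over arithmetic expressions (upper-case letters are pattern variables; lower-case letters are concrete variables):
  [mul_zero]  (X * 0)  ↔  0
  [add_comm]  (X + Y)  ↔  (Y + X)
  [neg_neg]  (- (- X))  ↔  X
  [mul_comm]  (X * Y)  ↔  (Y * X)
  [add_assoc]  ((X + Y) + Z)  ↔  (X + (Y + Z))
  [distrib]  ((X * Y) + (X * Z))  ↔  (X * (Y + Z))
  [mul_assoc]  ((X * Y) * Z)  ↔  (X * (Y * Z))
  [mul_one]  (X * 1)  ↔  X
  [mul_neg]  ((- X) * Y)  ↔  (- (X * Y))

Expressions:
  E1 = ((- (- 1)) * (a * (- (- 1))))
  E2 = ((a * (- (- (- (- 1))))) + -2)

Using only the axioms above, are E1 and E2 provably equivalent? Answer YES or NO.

NO

The axioms are sound identities: if E1 ↔* E2 then E1 and E2 evaluate identically under any assignment.
Under a=0: E1 evaluates to 0, E2 to -2. Distinct ⇒ no rewrite sequence connects them.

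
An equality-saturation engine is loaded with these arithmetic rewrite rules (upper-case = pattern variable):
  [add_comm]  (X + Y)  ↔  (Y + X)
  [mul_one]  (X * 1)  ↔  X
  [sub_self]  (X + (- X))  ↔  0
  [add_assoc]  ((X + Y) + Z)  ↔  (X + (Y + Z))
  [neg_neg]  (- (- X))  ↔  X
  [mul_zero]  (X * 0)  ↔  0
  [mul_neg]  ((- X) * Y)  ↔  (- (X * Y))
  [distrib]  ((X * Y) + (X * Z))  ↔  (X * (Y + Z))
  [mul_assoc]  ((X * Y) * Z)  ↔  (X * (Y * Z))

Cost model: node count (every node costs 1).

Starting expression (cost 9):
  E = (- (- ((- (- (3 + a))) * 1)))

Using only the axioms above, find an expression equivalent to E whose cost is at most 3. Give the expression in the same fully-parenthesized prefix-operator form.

(1) ((- (- (3 + a))) * 1)  =[mul_one →]=  (- (- (3 + a)))    ⊢ (- (- (- (- (3 + a)))))
(2) (- (- (- (- (3 + a)))))  =[neg_neg →]=  (- (- (3 + a)))
(3) (- (- (3 + a)))  =[neg_neg →]=  (3 + a)    ⊢ cost 3, within 3

(3 + a)   [cost 3]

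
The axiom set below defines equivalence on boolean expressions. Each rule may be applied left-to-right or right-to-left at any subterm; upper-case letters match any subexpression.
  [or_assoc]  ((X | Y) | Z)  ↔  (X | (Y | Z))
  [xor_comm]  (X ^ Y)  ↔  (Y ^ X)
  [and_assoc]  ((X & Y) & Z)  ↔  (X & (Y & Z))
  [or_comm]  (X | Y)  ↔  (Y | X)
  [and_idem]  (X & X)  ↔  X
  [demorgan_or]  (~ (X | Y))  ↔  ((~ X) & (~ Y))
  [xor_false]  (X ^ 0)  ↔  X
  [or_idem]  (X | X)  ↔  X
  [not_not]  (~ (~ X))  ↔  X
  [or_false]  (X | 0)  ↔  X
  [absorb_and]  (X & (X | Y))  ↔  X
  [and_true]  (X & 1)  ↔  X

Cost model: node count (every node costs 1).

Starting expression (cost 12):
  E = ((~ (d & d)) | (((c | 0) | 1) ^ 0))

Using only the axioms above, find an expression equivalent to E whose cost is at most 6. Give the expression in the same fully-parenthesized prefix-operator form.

(1) (d & d)  =[and_idem →]=  d    ⊢ ((~ d) | (((c | 0) | 1) ^ 0))
(2) (c | 0)  =[or_false →]=  c    ⊢ ((~ d) | ((c | 1) ^ 0))
(3) ((c | 1) ^ 0)  =[xor_false →]=  (c | 1)    ⊢ cost 6, within 6

((~ d) | (c | 1))   [cost 6]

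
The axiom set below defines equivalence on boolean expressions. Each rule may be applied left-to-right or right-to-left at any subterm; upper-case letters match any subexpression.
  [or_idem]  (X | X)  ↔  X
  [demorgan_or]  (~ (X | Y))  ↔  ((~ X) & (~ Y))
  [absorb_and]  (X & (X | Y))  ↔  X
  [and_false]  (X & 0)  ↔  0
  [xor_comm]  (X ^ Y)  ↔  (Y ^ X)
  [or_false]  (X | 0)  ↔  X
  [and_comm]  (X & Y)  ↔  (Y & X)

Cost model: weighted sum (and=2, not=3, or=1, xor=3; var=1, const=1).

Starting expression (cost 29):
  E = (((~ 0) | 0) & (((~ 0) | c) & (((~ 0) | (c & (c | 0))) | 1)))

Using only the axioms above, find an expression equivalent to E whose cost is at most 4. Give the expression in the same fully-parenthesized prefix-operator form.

1. [absorb_and →] (c & (c | 0))  →  c;  E = (((~ 0) | 0) & (((~ 0) | c) & (((~ 0) | c) | 1)))
2. [absorb_and →] (((~ 0) | c) & (((~ 0) | c) | 1))  →  ((~ 0) | c);  E = (((~ 0) | 0) & ((~ 0) | c))
3. [or_false →] ((~ 0) | 0)  →  (~ 0);  E = ((~ 0) & ((~ 0) | c))
4. [absorb_and →] ((~ 0) & ((~ 0) | c))  →  (~ 0);  cost 4 ≤ 4, done

(~ 0)   [cost 4]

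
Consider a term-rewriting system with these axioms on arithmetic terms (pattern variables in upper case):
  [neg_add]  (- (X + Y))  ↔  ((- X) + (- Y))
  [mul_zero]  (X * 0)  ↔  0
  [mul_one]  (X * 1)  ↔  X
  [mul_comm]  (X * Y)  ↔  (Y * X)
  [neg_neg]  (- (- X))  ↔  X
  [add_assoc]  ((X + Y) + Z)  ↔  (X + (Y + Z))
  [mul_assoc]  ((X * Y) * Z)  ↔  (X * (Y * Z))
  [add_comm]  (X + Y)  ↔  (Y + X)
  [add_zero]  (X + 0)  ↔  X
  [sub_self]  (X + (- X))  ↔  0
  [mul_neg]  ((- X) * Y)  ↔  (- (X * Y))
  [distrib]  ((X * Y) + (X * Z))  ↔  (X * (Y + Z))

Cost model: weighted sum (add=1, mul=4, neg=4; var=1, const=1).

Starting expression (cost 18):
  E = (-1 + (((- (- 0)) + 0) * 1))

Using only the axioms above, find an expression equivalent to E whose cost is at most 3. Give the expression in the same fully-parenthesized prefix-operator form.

(-1 + 0)   [cost 3]

step 1: add_zero (→) rewrites ((- (- 0)) + 0) into (- (- 0)), now (-1 + ((- (- 0)) * 1))
step 2: neg_neg (→) rewrites (- (- 0)) into 0, now (-1 + (0 * 1))
step 3: mul_one (→) rewrites (0 * 1) into 0, reaching cost 3 (bound 3)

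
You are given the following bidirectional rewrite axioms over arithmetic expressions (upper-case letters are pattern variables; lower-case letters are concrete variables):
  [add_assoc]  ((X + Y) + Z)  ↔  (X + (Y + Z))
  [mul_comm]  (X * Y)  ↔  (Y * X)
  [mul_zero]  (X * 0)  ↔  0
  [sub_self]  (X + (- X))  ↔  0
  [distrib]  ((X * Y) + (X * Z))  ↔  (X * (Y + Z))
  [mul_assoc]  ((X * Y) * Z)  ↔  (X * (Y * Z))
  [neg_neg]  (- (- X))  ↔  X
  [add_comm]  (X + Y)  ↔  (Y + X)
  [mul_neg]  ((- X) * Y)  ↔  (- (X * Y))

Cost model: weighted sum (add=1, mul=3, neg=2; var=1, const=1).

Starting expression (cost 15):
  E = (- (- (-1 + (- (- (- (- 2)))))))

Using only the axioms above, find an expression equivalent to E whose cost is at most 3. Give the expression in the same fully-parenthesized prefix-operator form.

(1) (- (- (-1 + (- (- (- (- 2)))))))  =[neg_neg →]=  (-1 + (- (- (- (- 2)))))
(2) (- (- (- (- 2))))  =[neg_neg →]=  (- (- 2))    ⊢ (-1 + (- (- 2)))
(3) (- (- 2))  =[neg_neg →]=  2    ⊢ cost 3, within 3

(-1 + 2)   [cost 3]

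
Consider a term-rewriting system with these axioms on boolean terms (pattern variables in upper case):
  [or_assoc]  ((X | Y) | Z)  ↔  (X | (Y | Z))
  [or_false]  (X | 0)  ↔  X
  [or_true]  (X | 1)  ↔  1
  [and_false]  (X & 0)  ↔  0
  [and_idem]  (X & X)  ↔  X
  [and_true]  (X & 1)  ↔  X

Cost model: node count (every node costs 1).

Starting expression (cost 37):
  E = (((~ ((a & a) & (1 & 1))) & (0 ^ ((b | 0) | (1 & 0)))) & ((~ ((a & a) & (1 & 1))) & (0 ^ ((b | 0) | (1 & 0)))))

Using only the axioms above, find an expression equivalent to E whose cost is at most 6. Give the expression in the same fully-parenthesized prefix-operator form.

((~ a) & (0 ^ b))   [cost 6]

step 1: and_idem (→) rewrites (((~ ((a & a) & (1 & 1))) & (0 ^ ((b | 0) | (1 & 0)))) & ((~ ((a & a) & (1 & 1))) & (0 ^ ((b | 0) | (1 & 0))))) into ((~ ((a & a) & (1 & 1))) & (0 ^ ((b | 0) | (1 & 0))))
step 2: or_false (→) rewrites (b | 0) into b, now ((~ ((a & a) & (1 & 1))) & (0 ^ (b | (1 & 0))))
step 3: and_true (→) rewrites (1 & 1) into 1, now ((~ ((a & a) & 1)) & (0 ^ (b | (1 & 0))))
step 4: and_idem (→) rewrites (a & a) into a, now ((~ (a & 1)) & (0 ^ (b | (1 & 0))))
step 5: and_true (→) rewrites (a & 1) into a, now ((~ a) & (0 ^ (b | (1 & 0))))
step 6: and_false (→) rewrites (1 & 0) into 0, now ((~ a) & (0 ^ (b | 0)))
step 7: or_false (→) rewrites (b | 0) into b, reaching cost 6 (bound 6)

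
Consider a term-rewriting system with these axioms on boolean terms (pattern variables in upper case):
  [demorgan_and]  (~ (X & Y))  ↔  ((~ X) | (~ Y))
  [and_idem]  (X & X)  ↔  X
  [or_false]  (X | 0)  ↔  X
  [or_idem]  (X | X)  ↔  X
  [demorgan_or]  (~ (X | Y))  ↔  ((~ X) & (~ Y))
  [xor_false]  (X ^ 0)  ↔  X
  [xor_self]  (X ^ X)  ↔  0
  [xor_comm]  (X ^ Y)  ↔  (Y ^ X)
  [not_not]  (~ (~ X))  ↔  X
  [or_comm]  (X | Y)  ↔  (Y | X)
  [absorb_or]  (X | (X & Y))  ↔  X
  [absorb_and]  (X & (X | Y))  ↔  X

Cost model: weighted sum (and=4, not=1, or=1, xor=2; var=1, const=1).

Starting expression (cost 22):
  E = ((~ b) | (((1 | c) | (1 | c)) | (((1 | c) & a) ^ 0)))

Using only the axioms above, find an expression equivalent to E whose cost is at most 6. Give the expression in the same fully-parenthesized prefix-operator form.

1. [or_idem →] ((1 | c) | (1 | c))  →  (1 | c);  E = ((~ b) | ((1 | c) | (((1 | c) & a) ^ 0)))
2. [xor_false →] (((1 | c) & a) ^ 0)  →  ((1 | c) & a);  E = ((~ b) | ((1 | c) | ((1 | c) & a)))
3. [absorb_or →] ((1 | c) | ((1 | c) & a))  →  (1 | c);  cost 6 ≤ 6, done

((~ b) | (1 | c))   [cost 6]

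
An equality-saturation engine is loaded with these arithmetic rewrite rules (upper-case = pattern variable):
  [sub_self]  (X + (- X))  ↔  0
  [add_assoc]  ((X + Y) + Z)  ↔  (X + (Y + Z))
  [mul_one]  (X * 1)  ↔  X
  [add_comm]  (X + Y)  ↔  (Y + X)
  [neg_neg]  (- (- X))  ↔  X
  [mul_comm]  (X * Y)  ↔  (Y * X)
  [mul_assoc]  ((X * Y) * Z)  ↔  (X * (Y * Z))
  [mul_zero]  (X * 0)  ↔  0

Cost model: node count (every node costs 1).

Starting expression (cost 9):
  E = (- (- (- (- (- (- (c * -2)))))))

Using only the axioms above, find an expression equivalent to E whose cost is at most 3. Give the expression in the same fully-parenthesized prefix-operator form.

(c * -2)   [cost 3]

1. [neg_neg →] (- (- (- (c * -2))))  →  (- (c * -2));  E = (- (- (- (- (c * -2)))))
2. [neg_neg →] (- (- (c * -2)))  →  (c * -2);  E = (- (- (c * -2)))
3. [neg_neg →] (- (- (c * -2)))  →  (c * -2);  cost 3 ≤ 3, done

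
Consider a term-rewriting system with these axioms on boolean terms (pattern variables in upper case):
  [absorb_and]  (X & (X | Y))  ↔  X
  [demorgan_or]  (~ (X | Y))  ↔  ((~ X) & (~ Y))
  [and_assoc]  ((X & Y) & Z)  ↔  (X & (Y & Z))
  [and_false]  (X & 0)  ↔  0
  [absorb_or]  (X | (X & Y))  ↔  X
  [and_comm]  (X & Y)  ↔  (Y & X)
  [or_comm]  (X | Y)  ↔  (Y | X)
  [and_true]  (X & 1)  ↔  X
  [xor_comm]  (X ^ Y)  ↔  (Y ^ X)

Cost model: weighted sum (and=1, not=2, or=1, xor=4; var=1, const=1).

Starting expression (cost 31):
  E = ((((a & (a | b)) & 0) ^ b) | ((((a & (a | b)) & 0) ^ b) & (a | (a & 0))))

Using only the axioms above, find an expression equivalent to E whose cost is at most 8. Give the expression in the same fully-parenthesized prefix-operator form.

step 1: absorb_or (→) rewrites (a | (a & 0)) into a, now ((((a & (a | b)) & 0) ^ b) | ((((a & (a | b)) & 0) ^ b) & a))
step 2: absorb_or (→) rewrites ((((a & (a | b)) & 0) ^ b) | ((((a & (a | b)) & 0) ^ b) & a)) into (((a & (a | b)) & 0) ^ b)
step 3: absorb_and (→) rewrites (a & (a | b)) into a, reaching cost 8 (bound 8)

((a & 0) ^ b)   [cost 8]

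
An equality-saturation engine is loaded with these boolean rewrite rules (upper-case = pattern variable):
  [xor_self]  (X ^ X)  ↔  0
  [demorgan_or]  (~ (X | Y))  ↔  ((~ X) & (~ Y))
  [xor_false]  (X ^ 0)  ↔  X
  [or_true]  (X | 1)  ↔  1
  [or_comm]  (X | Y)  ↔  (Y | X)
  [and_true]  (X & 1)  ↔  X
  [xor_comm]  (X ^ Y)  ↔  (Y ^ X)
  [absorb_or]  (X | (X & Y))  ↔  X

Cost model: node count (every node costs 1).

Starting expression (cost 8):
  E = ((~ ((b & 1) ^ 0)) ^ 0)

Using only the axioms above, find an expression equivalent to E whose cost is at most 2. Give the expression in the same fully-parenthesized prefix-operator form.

(~ b)   [cost 2]

(1) ((~ ((b & 1) ^ 0)) ^ 0)  =[xor_false →]=  (~ ((b & 1) ^ 0))
(2) ((b & 1) ^ 0)  =[xor_false →]=  (b & 1)    ⊢ (~ (b & 1))
(3) (b & 1)  =[and_true →]=  b    ⊢ cost 2, within 2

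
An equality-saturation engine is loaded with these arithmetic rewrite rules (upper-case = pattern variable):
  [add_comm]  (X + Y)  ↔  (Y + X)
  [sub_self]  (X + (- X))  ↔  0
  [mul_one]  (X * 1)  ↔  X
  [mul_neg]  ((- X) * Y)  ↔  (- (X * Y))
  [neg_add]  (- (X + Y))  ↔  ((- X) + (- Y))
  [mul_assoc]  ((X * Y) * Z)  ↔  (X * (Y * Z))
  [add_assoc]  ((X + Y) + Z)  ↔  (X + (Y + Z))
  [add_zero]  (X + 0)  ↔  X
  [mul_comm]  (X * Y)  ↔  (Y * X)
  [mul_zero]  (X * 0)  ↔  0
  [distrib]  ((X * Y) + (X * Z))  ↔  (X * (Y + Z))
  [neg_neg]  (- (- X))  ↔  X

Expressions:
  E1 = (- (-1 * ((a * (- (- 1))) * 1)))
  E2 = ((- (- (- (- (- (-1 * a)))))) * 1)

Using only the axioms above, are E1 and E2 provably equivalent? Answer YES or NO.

YES

1. [mul_one →] ((a * (- (- 1))) * 1)  →  (a * (- (- 1)));  E1 = (- (-1 * (a * (- (- 1)))))
2. [neg_neg →] (- (- 1))  →  1;  E1 = (- (-1 * (a * 1)))
3. [mul_one →] (a * 1)  →  a;  E1 = (- (-1 * a))
4. [mul_one ←] (- (-1 * a))  →  ((- (-1 * a)) * 1)
5. [neg_neg ←] (-1 * a)  →  (- (- (-1 * a)));  E1 = ((- (- (- (-1 * a)))) * 1)
6. [neg_neg ←] (- (- (- (-1 * a))))  →  (- (- (- (- (- (-1 * a))))));  this is E2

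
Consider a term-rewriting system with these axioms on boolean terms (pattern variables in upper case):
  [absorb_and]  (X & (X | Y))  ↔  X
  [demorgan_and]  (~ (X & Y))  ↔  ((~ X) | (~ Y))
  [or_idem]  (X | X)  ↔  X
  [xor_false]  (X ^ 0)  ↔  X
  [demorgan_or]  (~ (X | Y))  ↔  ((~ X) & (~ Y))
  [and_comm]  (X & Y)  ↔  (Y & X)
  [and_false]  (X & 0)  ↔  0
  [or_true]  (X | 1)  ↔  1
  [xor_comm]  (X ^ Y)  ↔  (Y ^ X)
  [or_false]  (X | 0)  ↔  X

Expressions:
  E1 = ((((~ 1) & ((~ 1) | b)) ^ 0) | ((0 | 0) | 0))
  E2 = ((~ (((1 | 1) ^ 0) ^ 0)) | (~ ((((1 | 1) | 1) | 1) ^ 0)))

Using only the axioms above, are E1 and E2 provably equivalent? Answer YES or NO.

YES

step 1: xor_false (→) rewrites (((~ 1) & ((~ 1) | b)) ^ 0) into ((~ 1) & ((~ 1) | b)), now (((~ 1) & ((~ 1) | b)) | ((0 | 0) | 0))
step 2: absorb_and (→) rewrites ((~ 1) & ((~ 1) | b)) into (~ 1), now ((~ 1) | ((0 | 0) | 0))
step 3: or_idem (→) rewrites (0 | 0) into 0, now ((~ 1) | (0 | 0))
step 4: or_false (→) rewrites (0 | 0) into 0, now ((~ 1) | 0)
step 5: or_false (→) rewrites ((~ 1) | 0) into (~ 1)
step 6: or_true (←) rewrites 1 into (1 | 1), now (~ (1 | 1))
step 7: xor_false (←) rewrites (1 | 1) into ((1 | 1) ^ 0), now (~ ((1 | 1) ^ 0))
step 8: or_idem (←) rewrites (~ ((1 | 1) ^ 0)) into ((~ ((1 | 1) ^ 0)) | (~ ((1 | 1) ^ 0)))
step 9: xor_false (←) rewrites ((1 | 1) ^ 0) into (((1 | 1) ^ 0) ^ 0), now ((~ (((1 | 1) ^ 0) ^ 0)) | (~ ((1 | 1) ^ 0)))
step 10: or_true (←) rewrites 1 into (1 | 1), now ((~ (((1 | 1) ^ 0) ^ 0)) | (~ (((1 | 1) | 1) ^ 0)))
step 11: or_idem (←) rewrites 1 into (1 | 1), which is E2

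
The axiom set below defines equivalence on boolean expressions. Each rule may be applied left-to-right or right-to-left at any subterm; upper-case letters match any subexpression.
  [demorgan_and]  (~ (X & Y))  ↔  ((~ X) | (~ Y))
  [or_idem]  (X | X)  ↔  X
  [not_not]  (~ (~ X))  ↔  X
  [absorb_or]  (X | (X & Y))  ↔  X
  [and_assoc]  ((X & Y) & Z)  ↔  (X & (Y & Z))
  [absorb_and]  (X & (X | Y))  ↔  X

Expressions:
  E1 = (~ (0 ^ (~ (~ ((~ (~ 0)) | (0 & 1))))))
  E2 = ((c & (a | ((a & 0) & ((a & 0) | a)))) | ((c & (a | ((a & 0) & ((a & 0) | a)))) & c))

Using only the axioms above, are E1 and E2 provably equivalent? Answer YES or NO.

NO

Every axiom is a valid identity, so a rewrite proof would force E1 and E2 to agree under every assignment.
At a=0, c=0: E1 = 1 but E2 = 0; they differ, so no derivation exists.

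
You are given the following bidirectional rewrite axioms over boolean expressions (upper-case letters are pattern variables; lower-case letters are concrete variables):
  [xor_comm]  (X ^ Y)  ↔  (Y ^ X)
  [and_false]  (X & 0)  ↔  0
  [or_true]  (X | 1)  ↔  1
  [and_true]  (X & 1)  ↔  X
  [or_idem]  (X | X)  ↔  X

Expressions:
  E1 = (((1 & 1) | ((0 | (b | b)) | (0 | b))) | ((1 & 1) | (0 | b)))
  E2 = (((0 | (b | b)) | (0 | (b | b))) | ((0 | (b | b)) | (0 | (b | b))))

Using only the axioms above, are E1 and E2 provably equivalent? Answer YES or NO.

NO

The axioms are sound identities: if E1 ↔* E2 then E1 and E2 evaluate identically under any assignment.
Under b=0: E1 evaluates to 1, E2 to 0. Distinct ⇒ no rewrite sequence connects them.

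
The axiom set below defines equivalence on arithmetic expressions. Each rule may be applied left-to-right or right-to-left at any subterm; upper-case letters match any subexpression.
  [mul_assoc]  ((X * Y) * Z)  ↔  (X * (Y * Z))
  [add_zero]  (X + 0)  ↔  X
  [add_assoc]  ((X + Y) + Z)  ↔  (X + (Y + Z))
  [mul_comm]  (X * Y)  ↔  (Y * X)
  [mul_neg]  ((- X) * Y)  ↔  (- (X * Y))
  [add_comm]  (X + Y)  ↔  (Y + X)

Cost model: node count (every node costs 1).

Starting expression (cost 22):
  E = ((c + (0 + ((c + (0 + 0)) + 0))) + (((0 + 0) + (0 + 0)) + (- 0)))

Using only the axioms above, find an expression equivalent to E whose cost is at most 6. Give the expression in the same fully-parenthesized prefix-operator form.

1. [add_zero →] (0 + 0)  →  0;  E = ((c + (0 + ((c + 0) + 0))) + (((0 + 0) + (0 + 0)) + (- 0)))
2. [add_zero →] (0 + 0)  →  0;  E = ((c + (0 + ((c + 0) + 0))) + ((0 + (0 + 0)) + (- 0)))
3. [add_zero →] (0 + 0)  →  0;  E = ((c + (0 + ((c + 0) + 0))) + ((0 + 0) + (- 0)))
4. [add_zero →] (0 + 0)  →  0;  E = ((c + (0 + ((c + 0) + 0))) + (0 + (- 0)))
5. [add_comm →] (0 + ((c + 0) + 0))  →  (((c + 0) + 0) + 0);  E = ((c + (((c + 0) + 0) + 0)) + (0 + (- 0)))
6. [add_zero →] ((c + 0) + 0)  →  (c + 0);  E = ((c + ((c + 0) + 0)) + (0 + (- 0)))
7. [add_zero →] (c + 0)  →  c;  E = ((c + (c + 0)) + (0 + (- 0)))
8. [add_zero →] (c + 0)  →  c;  E = ((c + c) + (0 + (- 0)))
9. [add_comm →] (0 + (- 0))  →  ((- 0) + 0);  E = ((c + c) + ((- 0) + 0))
10. [add_zero →] ((- 0) + 0)  →  (- 0);  cost 6 ≤ 6, done

((c + c) + (- 0))   [cost 6]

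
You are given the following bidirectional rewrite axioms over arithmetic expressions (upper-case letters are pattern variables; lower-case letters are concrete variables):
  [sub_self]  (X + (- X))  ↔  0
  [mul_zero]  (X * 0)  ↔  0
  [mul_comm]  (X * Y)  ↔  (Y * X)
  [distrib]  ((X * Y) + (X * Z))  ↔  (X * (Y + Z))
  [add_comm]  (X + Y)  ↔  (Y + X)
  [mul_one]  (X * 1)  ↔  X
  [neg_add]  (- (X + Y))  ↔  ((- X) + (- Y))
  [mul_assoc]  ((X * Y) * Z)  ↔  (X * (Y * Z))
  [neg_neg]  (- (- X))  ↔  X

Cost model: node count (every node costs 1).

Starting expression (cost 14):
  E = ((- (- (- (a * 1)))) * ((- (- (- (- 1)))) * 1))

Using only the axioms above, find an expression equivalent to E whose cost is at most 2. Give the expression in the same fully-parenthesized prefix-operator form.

step 1: neg_neg (→) rewrites (- (- (- (- 1)))) into (- (- 1)), now ((- (- (- (a * 1)))) * ((- (- 1)) * 1))
step 2: neg_neg (→) rewrites (- (- 1)) into 1, now ((- (- (- (a * 1)))) * (1 * 1))
step 3: mul_one (→) rewrites (a * 1) into a, now ((- (- (- a))) * (1 * 1))
step 4: neg_neg (→) rewrites (- (- a)) into a, now ((- a) * (1 * 1))
step 5: mul_one (→) rewrites (1 * 1) into 1, now ((- a) * 1)
step 6: mul_one (→) rewrites ((- a) * 1) into (- a), reaching cost 2 (bound 2)

(- a)   [cost 2]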